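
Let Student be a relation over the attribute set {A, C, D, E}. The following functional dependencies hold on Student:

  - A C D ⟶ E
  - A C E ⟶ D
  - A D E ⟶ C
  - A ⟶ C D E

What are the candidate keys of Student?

Attribute A never appears on the right-hand side of any dependency, so A must belong to every candidate key.
{A}⁺ = {A, C, D, E}, which is all of the schema, so {A} is the only candidate key.

{A}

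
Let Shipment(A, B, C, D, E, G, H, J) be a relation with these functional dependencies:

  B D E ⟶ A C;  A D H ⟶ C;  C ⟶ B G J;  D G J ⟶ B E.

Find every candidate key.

{A, D, H}, {C, D, H}, {B, D, E, H}, {D, G, H, J}

Attributes D, H never appear on any right-hand side, so every candidate key must contain {D, H}.
{D, H}⁺ = {D, H}, which is not all of the schema, so we must add further attributes.
{A, D, H}⁺: ADH→C adds C; C→BGJ adds B, G, J; DGJ→BE adds E → {A, B, C, D, E, G, H, J}.
{C, D, H}⁺: C→BGJ adds B, G, J; DGJ→BE adds E; BDE→AC adds A → {A, B, C, D, E, G, H, J}.
{B, D, E, H}⁺: BDE→AC adds A, C; C→BGJ adds G, J → {A, B, C, D, E, G, H, J}.
{D, G, H, J}⁺: DGJ→BE adds B, E; BDE→AC adds A, C → {A, B, C, D, E, G, H, J}.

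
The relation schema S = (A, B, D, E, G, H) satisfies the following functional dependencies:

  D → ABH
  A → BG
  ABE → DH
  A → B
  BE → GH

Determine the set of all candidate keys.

Attribute E never appears on the right-hand side of any dependency, so E must belong to every candidate key.
{E}⁺ = {E}, which is not all of the schema, so we must add further attributes.
{A, E}⁺: A→BG adds B, G; ABE→DH adds D, H → {A, B, D, E, G, H}. Minimal: {E}⁺ = {E}; {A}⁺ = {A, B, G} — none reach the full schema.
{D, E}⁺: D→ABH adds A, B, H; A→BG adds G → {A, B, D, E, G, H}. Minimal: {E}⁺ = {E}; {D}⁺ = {A, B, D, G, H} — none reach the full schema.

{A, E}, {D, E}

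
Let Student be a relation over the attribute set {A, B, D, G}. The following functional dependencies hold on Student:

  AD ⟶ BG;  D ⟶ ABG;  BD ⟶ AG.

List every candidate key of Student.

{D}

Attribute D never appears on the right-hand side of any dependency, so D must belong to every candidate key.
{D}⁺ = {A, B, D, G}, which is all of the schema, so {D} is the only candidate key.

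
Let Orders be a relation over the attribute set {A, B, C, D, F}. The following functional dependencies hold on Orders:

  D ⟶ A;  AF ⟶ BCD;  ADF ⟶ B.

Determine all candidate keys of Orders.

AF, DF

Attribute F never appears on the right-hand side of any dependency, so F must belong to every candidate key.
{F}⁺ = {F}, which is not all of the schema, so we must add further attributes.
{A, F}⁺: AF→BCD adds B, C, D → {A, B, C, D, F}. Minimal: {F}⁺ = {F}; {A}⁺ = {A} — none reach the full schema.
{D, F}⁺: D→A adds A; AF→BCD adds B, C → {A, B, C, D, F}. Minimal: {F}⁺ = {F}; {D}⁺ = {A, D} — none reach the full schema.
Any other superkey contains one of these as a subset, so there are no further candidate keys.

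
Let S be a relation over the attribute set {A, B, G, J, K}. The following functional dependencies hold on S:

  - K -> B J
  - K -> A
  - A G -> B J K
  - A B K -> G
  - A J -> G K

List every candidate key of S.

(K), (A, G), (A, J)

{K}⁺: K→BJ adds B, J; K→A adds A; ABK→G adds G → {A, B, G, J, K}.
{A, G}⁺: AG→BJK adds B, J, K → {A, B, G, J, K}. Minimal: {G}⁺ = {G}; {A}⁺ = {A} — none reach the full schema.
{A, J}⁺: AJ→GK adds G, K; K→BJ adds B → {A, B, G, J, K}. Minimal: {J}⁺ = {J}; {A}⁺ = {A} — none reach the full schema.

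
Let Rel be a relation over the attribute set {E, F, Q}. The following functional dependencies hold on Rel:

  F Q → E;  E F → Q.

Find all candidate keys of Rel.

Attribute F never appears on the right-hand side of any dependency, so F must belong to every candidate key.
{F}⁺ = {F}, which is not all of the schema, so we must add further attributes.
{E, F}⁺: EF→Q adds Q → {E, F, Q}. Minimal: {F}⁺ = {F}; {E}⁺ = {E} — none reach the full schema.
{F, Q}⁺: FQ→E adds E → {E, F, Q}. Minimal: {Q}⁺ = {Q}; {F}⁺ = {F} — none reach the full schema.

EF, FQ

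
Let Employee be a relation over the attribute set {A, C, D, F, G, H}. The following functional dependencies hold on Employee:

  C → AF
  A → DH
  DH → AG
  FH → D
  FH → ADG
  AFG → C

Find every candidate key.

{C}⁺: C→AF adds A, F; A→DH adds D, H; DH→AG adds G → {A, C, D, F, G, H}.
{A, F}⁺: A→DH adds D, H; DH→AG adds G; AFG→C adds C → {A, C, D, F, G, H}.
{F, H}⁺: FH→D adds D; FH→ADG adds A, G; AFG→C adds C → {A, C, D, F, G, H}.

(C), (A, F), (F, H)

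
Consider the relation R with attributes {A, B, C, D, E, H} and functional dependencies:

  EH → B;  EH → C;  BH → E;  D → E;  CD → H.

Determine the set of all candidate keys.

{A, C, D}, {A, D, H}

Attributes A, D never appear on any right-hand side, so every candidate key must contain {A, D}.
{A, D}⁺ = {A, D, E}, which is not all of the schema, so we must add further attributes.
{A, C, D}⁺: D→E adds E; CD→H adds H; EH→B adds B → {A, B, C, D, E, H}. Minimal: {C, D}⁺ = {B, C, D, E, H}; {A, D}⁺ = {A, D, E}; {A, C}⁺ = {A, C} — none reach the full schema.
{A, D, H}⁺: D→E adds E; EH→B adds B; EH→C adds C → {A, B, C, D, E, H}. Minimal: {D, H}⁺ = {B, C, D, E, H}; {A, H}⁺ = {A, H}; {A, D}⁺ = {A, D, E} — none reach the full schema.
Any other superkey contains one of these as a subset, so there are no further candidate keys.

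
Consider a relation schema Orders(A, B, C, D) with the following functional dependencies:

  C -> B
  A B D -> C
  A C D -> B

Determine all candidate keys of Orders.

{A, B, D}⁺: ABD→C adds C → {A, B, C, D}.
{A, C, D}⁺: C→B adds B → {A, B, C, D}.

ABD; ACD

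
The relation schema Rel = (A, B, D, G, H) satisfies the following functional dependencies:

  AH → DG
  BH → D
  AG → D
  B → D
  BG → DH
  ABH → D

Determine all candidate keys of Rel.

{A, B, G}; {A, B, H}

{A, B, G}⁺: AG→D adds D; BG→DH adds H → {A, B, D, G, H}. Minimal: {B, G}⁺ = {B, D, G, H}; {A, G}⁺ = {A, D, G}; {A, B}⁺ = {A, B, D} — none reach the full schema.
{A, B, H}⁺: AH→DG adds D, G → {A, B, D, G, H}. Minimal: {B, H}⁺ = {B, D, H}; {A, H}⁺ = {A, D, G, H}; {A, B}⁺ = {A, B, D} — none reach the full schema.
Any other superkey contains one of these as a subset, so there are no further candidate keys.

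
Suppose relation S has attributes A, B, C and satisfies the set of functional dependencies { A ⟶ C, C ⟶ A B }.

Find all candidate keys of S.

{A}⁺: A→C adds C; C→AB adds B → {A, B, C}.
{C}⁺: C→AB adds A, B → {A, B, C}.
Any other superkey contains one of these as a subset, so there are no further candidate keys.

{A}, {C}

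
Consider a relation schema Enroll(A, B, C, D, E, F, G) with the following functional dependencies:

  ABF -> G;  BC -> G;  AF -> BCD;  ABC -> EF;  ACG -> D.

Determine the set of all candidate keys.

{A, F}⁺: AF→BCD adds B, C, D; ABC→EF adds E; ABF→G adds G → {A, B, C, D, E, F, G}. Minimal: {F}⁺ = {F}; {A}⁺ = {A} — none reach the full schema.
{A, B, C}⁺: BC→G adds G; ABC→EF adds E, F; ACG→D adds D → {A, B, C, D, E, F, G}. Minimal: {B, C}⁺ = {B, C, G}; {A, C}⁺ = {A, C}; {A, B}⁺ = {A, B} — none reach the full schema.

(A, F); (A, B, C)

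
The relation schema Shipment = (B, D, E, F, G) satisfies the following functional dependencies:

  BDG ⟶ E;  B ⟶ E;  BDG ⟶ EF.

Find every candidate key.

{B, D, G}

Attributes B, D, G never appear on any right-hand side, so every candidate key must contain {B, D, G}.
{B, D, G}⁺ = {B, D, E, F, G}, which is all of the schema, so {B, D, G} is the only candidate key.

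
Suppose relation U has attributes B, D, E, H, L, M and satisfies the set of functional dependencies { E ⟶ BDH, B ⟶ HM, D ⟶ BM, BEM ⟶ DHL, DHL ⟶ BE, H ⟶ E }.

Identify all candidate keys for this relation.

{B}⁺: B→HM adds H, M; H→E adds E; E→BDH adds D; BEM→DHL adds L → {B, D, E, H, L, M}.
{D}⁺: D→BM adds B, M; B→HM adds H; H→E adds E; BEM→DHL adds L → {B, D, E, H, L, M}.
{E}⁺: E→BDH adds B, D, H; B→HM adds M; BEM→DHL adds L → {B, D, E, H, L, M}.
{H}⁺: H→E adds E; E→BDH adds B, D; B→HM adds M; BEM→DHL adds L → {B, D, E, H, L, M}.
Any other superkey contains one of these as a subset, so there are no further candidate keys.

{B}, {D}, {E}, {H}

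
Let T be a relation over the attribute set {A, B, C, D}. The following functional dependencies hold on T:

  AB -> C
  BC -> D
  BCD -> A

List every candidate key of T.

Attribute B never appears on the right-hand side of any dependency, so B must belong to every candidate key.
{B}⁺ = {B}, which is not all of the schema, so we must add further attributes.
{A, B}⁺: AB→C adds C; BC→D adds D → {A, B, C, D}.
{B, C}⁺: BC→D adds D; BCD→A adds A → {A, B, C, D}.

{A, B}, {B, C}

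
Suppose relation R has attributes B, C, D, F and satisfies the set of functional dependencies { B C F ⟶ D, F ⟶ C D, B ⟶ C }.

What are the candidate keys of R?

(B, F)

Attributes B, F never appear on any right-hand side, so every candidate key must contain {B, F}.
{B, F}⁺ = {B, C, D, F}, which is all of the schema, so {B, F} is the only candidate key.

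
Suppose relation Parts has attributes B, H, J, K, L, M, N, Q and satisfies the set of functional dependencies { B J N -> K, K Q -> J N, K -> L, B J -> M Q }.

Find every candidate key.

Attributes B, H never appear on any right-hand side, so every candidate key must contain {B, H}.
{B, H}⁺ = {B, H}, which is not all of the schema, so we must add further attributes.
{B, H, J, K}⁺: K→L adds L; BJ→MQ adds M, Q; KQ→JN adds N → {B, H, J, K, L, M, N, Q}. Minimal: {H, J, K}⁺ = {H, J, K, L}; {B, J, K}⁺ = {B, J, K, L, M, N, Q}; {B, H, K}⁺ = {B, H, K, L}; … — none reach the full schema.
{B, H, J, N}⁺: BJN→K adds K; K→L adds L; BJ→MQ adds M, Q → {B, H, J, K, L, M, N, Q}. Minimal: {H, J, N}⁺ = {H, J, N}; {B, J, N}⁺ = {B, J, K, L, M, N, Q}; {B, H, N}⁺ = {B, H, N}; … — none reach the full schema.
{B, H, K, Q}⁺: KQ→JN adds J, N; K→L adds L; BJ→MQ adds M → {B, H, J, K, L, M, N, Q}. Minimal: {H, K, Q}⁺ = {H, J, K, L, N, Q}; {B, K, Q}⁺ = {B, J, K, L, M, N, Q}; {B, H, Q}⁺ = {B, H, Q}; … — none reach the full schema.

{B, H, J, K}, {B, H, J, N}, {B, H, K, Q}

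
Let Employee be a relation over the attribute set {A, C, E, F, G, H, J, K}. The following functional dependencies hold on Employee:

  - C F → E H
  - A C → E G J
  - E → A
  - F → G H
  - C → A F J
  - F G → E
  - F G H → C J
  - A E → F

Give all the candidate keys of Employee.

Attribute K never appears on the right-hand side of any dependency, so K must belong to every candidate key.
{K}⁺ = {K}, which is not all of the schema, so we must add further attributes.
{C, K}⁺: C→AFJ adds A, F, J; CF→EH adds E, H; AC→EGJ adds G → {A, C, E, F, G, H, J, K}. Minimal: {K}⁺ = {K}; {C}⁺ = {A, C, E, F, G, H, J} — none reach the full schema.
{E, K}⁺: E→A adds A; AE→F adds F; F→GH adds G, H; FGH→CJ adds C, J → {A, C, E, F, G, H, J, K}. Minimal: {K}⁺ = {K}; {E}⁺ = {A, C, E, F, G, H, J} — none reach the full schema.
{F, K}⁺: F→GH adds G, H; FG→E adds E; FGH→CJ adds C, J; E→A adds A → {A, C, E, F, G, H, J, K}. Minimal: {K}⁺ = {K}; {F}⁺ = {A, C, E, F, G, H, J} — none reach the full schema.
Any other superkey contains one of these as a subset, so there are no further candidate keys.

{C, K}; {E, K}; {F, K}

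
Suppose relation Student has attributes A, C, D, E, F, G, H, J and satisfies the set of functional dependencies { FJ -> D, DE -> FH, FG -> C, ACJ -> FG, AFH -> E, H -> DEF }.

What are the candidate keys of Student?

{A, C, E, J}, {A, C, H, J}, {A, G, H, J}, {A, D, E, G, J}, {A, E, F, G, J}

Attributes A, J never appear on any right-hand side, so every candidate key must contain {A, J}.
{A, J}⁺ = {A, J}, which is not all of the schema, so we must add further attributes.
{A, C, E, J}⁺: ACJ→FG adds F, G; FJ→D adds D; DE→FH adds H → {A, C, D, E, F, G, H, J}. Minimal: {C, E, J}⁺ = {C, E, J}; {A, E, J}⁺ = {A, E, J}; {A, C, J}⁺ = {A, C, D, F, G, J}; … — none reach the full schema.
{A, C, H, J}⁺: ACJ→FG adds F, G; AFH→E adds E; H→DEF adds D → {A, C, D, E, F, G, H, J}. Minimal: {C, H, J}⁺ = {C, D, E, F, H, J}; {A, H, J}⁺ = {A, D, E, F, H, J}; {A, C, J}⁺ = {A, C, D, F, G, J}; … — none reach the full schema.
{A, G, H, J}⁺: H→DEF adds D, E, F; FG→C adds C → {A, C, D, E, F, G, H, J}. Minimal: {G, H, J}⁺ = {C, D, E, F, G, H, J}; {A, H, J}⁺ = {A, D, E, F, H, J}; {A, G, J}⁺ = {A, G, J}; … — none reach the full schema.
{A, D, E, G, J}⁺: DE→FH adds F, H; FG→C adds C → {A, C, D, E, F, G, H, J}. Minimal: {D, E, G, J}⁺ = {C, D, E, F, G, H, J}; {A, E, G, J}⁺ = {A, E, G, J}; {A, D, G, J}⁺ = {A, D, G, J}; … — none reach the full schema.
{A, E, F, G, J}⁺: FJ→D adds D; DE→FH adds H; FG→C adds C → {A, C, D, E, F, G, H, J}. Minimal: {E, F, G, J}⁺ = {C, D, E, F, G, H, J}; {A, F, G, J}⁺ = {A, C, D, F, G, J}; {A, E, G, J}⁺ = {A, E, G, J}; … — none reach the full schema.
Any other superkey contains one of these as a subset, so there are no further candidate keys.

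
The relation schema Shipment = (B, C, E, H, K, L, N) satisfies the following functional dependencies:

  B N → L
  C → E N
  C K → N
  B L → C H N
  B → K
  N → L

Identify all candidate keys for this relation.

(B, C), (B, L), (B, N)

Attribute B never appears on the right-hand side of any dependency, so B must belong to every candidate key.
{B}⁺ = {B, K}, which is not all of the schema, so we must add further attributes.
{B, C}⁺: C→EN adds E, N; B→K adds K; N→L adds L; BL→CHN adds H → {B, C, E, H, K, L, N}. Minimal: {C}⁺ = {C, E, L, N}; {B}⁺ = {B, K} — none reach the full schema.
{B, L}⁺: BL→CHN adds C, H, N; B→K adds K; C→EN adds E → {B, C, E, H, K, L, N}. Minimal: {L}⁺ = {L}; {B}⁺ = {B, K} — none reach the full schema.
{B, N}⁺: BN→L adds L; BL→CHN adds C, H; B→K adds K; C→EN adds E → {B, C, E, H, K, L, N}. Minimal: {N}⁺ = {L, N}; {B}⁺ = {B, K} — none reach the full schema.
Any other superkey contains one of these as a subset, so there are no further candidate keys.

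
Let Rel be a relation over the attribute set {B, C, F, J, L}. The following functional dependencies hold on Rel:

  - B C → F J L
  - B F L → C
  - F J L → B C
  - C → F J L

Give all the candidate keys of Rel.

{C}, {B, F, L}, {F, J, L}

{C}⁺: C→FJL adds F, J, L; FJL→BC adds B → {B, C, F, J, L}.
{B, F, L}⁺: BFL→C adds C; C→FJL adds J → {B, C, F, J, L}. Minimal: {F, L}⁺ = {F, L}; {B, L}⁺ = {B, L}; {B, F}⁺ = {B, F} — none reach the full schema.
{F, J, L}⁺: FJL→BC adds B, C → {B, C, F, J, L}. Minimal: {J, L}⁺ = {J, L}; {F, L}⁺ = {F, L}; {F, J}⁺ = {F, J} — none reach the full schema.
Any other superkey contains one of these as a subset, so there are no further candidate keys.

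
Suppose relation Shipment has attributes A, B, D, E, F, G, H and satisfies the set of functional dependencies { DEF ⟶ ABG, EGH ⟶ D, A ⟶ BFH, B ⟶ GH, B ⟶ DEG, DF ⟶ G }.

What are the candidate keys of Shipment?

{A}; {B, F}; {D, E, F}; {E, F, G, H}

{A}⁺: A→BFH adds B, F, H; B→GH adds G; B→DEG adds D, E → {A, B, D, E, F, G, H}.
{B, F}⁺: B→GH adds G, H; B→DEG adds D, E; DEF→ABG adds A → {A, B, D, E, F, G, H}. Minimal: {F}⁺ = {F}; {B}⁺ = {B, D, E, G, H} — none reach the full schema.
{D, E, F}⁺: DEF→ABG adds A, B, G; A→BFH adds H → {A, B, D, E, F, G, H}. Minimal: {E, F}⁺ = {E, F}; {D, F}⁺ = {D, F, G}; {D, E}⁺ = {D, E} — none reach the full schema.
{E, F, G, H}⁺: EGH→D adds D; DEF→ABG adds A, B → {A, B, D, E, F, G, H}. Minimal: {F, G, H}⁺ = {F, G, H}; {E, G, H}⁺ = {D, E, G, H}; {E, F, H}⁺ = {E, F, H}; … — none reach the full schema.
Any other superkey contains one of these as a subset, so there are no further candidate keys.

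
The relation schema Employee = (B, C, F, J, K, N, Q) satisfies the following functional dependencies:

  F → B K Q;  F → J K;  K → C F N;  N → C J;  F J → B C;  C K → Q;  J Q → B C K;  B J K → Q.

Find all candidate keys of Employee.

{F}⁺: F→BKQ adds B, K, Q; F→JK adds J; K→CFN adds C, N → {B, C, F, J, K, N, Q}.
{K}⁺: K→CFN adds C, F, N; N→CJ adds J; FJ→BC adds B; CK→Q adds Q → {B, C, F, J, K, N, Q}.
{J, Q}⁺: JQ→BCK adds B, C, K; K→CFN adds F, N → {B, C, F, J, K, N, Q}. Minimal: {Q}⁺ = {Q}; {J}⁺ = {J} — none reach the full schema.
{N, Q}⁺: N→CJ adds C, J; JQ→BCK adds B, K; K→CFN adds F → {B, C, F, J, K, N, Q}. Minimal: {Q}⁺ = {Q}; {N}⁺ = {C, J, N} — none reach the full schema.

(F), (K), (J, Q), (N, Q)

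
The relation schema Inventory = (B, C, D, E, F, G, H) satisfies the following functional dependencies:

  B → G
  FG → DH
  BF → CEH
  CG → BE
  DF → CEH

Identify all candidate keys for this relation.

BF, FG

Attribute F never appears on the right-hand side of any dependency, so F must belong to every candidate key.
{F}⁺ = {F}, which is not all of the schema, so we must add further attributes.
{B, F}⁺: B→G adds G; FG→DH adds D, H; BF→CEH adds C, E → {B, C, D, E, F, G, H}. Minimal: {F}⁺ = {F}; {B}⁺ = {B, G} — none reach the full schema.
{F, G}⁺: FG→DH adds D, H; DF→CEH adds C, E; CG→BE adds B → {B, C, D, E, F, G, H}. Minimal: {G}⁺ = {G}; {F}⁺ = {F} — none reach the full schema.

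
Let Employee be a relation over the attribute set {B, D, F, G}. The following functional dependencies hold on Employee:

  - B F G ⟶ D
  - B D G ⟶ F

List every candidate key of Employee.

Attributes B, G never appear on any right-hand side, so every candidate key must contain {B, G}.
{B, G}⁺ = {B, G}, which is not all of the schema, so we must add further attributes.
{B, D, G}⁺: BDG→F adds F → {B, D, F, G}. Minimal: {D, G}⁺ = {D, G}; {B, G}⁺ = {B, G}; {B, D}⁺ = {B, D} — none reach the full schema.
{B, F, G}⁺: BFG→D adds D → {B, D, F, G}. Minimal: {F, G}⁺ = {F, G}; {B, G}⁺ = {B, G}; {B, F}⁺ = {B, F} — none reach the full schema.
Any other superkey contains one of these as a subset, so there are no further candidate keys.

{B, D, G}; {B, F, G}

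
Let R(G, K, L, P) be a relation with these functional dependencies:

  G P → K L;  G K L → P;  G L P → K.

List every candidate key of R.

{G, P}⁺: GP→KL adds K, L → {G, K, L, P}. Minimal: {P}⁺ = {P}; {G}⁺ = {G} — none reach the full schema.
{G, K, L}⁺: GKL→P adds P → {G, K, L, P}. Minimal: {K, L}⁺ = {K, L}; {G, L}⁺ = {G, L}; {G, K}⁺ = {G, K} — none reach the full schema.

(G, P), (G, K, L)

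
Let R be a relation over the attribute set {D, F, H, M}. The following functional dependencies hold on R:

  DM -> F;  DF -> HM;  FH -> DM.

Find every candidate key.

{D, F}⁺: DF→HM adds H, M → {D, F, H, M}. Minimal: {F}⁺ = {F}; {D}⁺ = {D} — none reach the full schema.
{D, M}⁺: DM→F adds F; DF→HM adds H → {D, F, H, M}. Minimal: {M}⁺ = {M}; {D}⁺ = {D} — none reach the full schema.
{F, H}⁺: FH→DM adds D, M → {D, F, H, M}. Minimal: {H}⁺ = {H}; {F}⁺ = {F} — none reach the full schema.
Any other superkey contains one of these as a subset, so there are no further candidate keys.

{D, F}, {D, M}, {F, H}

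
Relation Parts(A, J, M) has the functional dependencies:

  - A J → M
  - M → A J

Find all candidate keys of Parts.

{M}⁺: M→AJ adds A, J → {A, J, M}.
{A, J}⁺: AJ→M adds M → {A, J, M}.
Any other superkey contains one of these as a subset, so there are no further candidate keys.

{M}, {A, J}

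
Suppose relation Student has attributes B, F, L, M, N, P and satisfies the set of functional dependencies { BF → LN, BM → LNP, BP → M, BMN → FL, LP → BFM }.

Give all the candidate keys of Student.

{B, M}, {B, P}, {L, P}

{B, M}⁺: BM→LNP adds L, N, P; BMN→FL adds F → {B, F, L, M, N, P}.
{B, P}⁺: BP→M adds M; BM→LNP adds L, N; BMN→FL adds F → {B, F, L, M, N, P}.
{L, P}⁺: LP→BFM adds B, F, M; BF→LN adds N → {B, F, L, M, N, P}.
Any other superkey contains one of these as a subset, so there are no further candidate keys.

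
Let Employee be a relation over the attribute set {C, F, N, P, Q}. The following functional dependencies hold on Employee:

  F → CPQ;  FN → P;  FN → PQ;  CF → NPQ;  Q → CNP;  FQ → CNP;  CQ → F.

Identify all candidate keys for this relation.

{F}⁺: F→CPQ adds C, P, Q; CF→NPQ adds N → {C, F, N, P, Q}.
{Q}⁺: Q→CNP adds C, N, P; CQ→F adds F → {C, F, N, P, Q}.
Any other superkey contains one of these as a subset, so there are no further candidate keys.

(F), (Q)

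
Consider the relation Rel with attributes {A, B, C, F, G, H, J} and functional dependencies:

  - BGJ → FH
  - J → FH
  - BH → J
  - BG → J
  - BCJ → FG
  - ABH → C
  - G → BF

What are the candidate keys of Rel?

{A, G}⁺: G→BF adds B, F; BG→J adds J; BGJ→FH adds H; ABH→C adds C → {A, B, C, F, G, H, J}. Minimal: {G}⁺ = {B, F, G, H, J}; {A}⁺ = {A} — none reach the full schema.
{A, B, H}⁺: BH→J adds J; ABH→C adds C; J→FH adds F; BCJ→FG adds G → {A, B, C, F, G, H, J}. Minimal: {B, H}⁺ = {B, F, H, J}; {A, H}⁺ = {A, H}; {A, B}⁺ = {A, B} — none reach the full schema.
{A, B, J}⁺: J→FH adds F, H; ABH→C adds C; BCJ→FG adds G → {A, B, C, F, G, H, J}. Minimal: {B, J}⁺ = {B, F, H, J}; {A, J}⁺ = {A, F, H, J}; {A, B}⁺ = {A, B} — none reach the full schema.
Any other superkey contains one of these as a subset, so there are no further candidate keys.

AG; ABH; ABJ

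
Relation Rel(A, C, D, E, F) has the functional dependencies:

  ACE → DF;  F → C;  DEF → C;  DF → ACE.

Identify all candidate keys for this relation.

{D, F}⁺: F→C adds C; DF→ACE adds A, E → {A, C, D, E, F}.
{A, C, E}⁺: ACE→DF adds D, F → {A, C, D, E, F}.
{A, E, F}⁺: F→C adds C; ACE→DF adds D → {A, C, D, E, F}.

DF, ACE, AEF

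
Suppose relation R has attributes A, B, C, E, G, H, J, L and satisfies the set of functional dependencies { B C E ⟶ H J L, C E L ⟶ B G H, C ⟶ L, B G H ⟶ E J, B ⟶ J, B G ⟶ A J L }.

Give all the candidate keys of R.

CE; BCGH

Attribute C never appears on the right-hand side of any dependency, so C must belong to every candidate key.
{C}⁺ = {C, L}, which is not all of the schema, so we must add further attributes.
{C, E}⁺: C→L adds L; CEL→BGH adds B, G, H; BGH→EJ adds J; BG→AJL adds A → {A, B, C, E, G, H, J, L}. Minimal: {E}⁺ = {E}; {C}⁺ = {C, L} — none reach the full schema.
{B, C, G, H}⁺: C→L adds L; BGH→EJ adds E, J; BG→AJL adds A → {A, B, C, E, G, H, J, L}. Minimal: {C, G, H}⁺ = {C, G, H, L}; {B, G, H}⁺ = {A, B, E, G, H, J, L}; {B, C, H}⁺ = {B, C, H, J, L}; … — none reach the full schema.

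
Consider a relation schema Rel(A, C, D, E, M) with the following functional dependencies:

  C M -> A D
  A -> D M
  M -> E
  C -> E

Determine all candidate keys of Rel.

(A, C), (C, M)

Attribute C never appears on the right-hand side of any dependency, so C must belong to every candidate key.
{C}⁺ = {C, E}, which is not all of the schema, so we must add further attributes.
{A, C}⁺: A→DM adds D, M; M→E adds E → {A, C, D, E, M}. Minimal: {C}⁺ = {C, E}; {A}⁺ = {A, D, E, M} — none reach the full schema.
{C, M}⁺: CM→AD adds A, D; M→E adds E → {A, C, D, E, M}. Minimal: {M}⁺ = {E, M}; {C}⁺ = {C, E} — none reach the full schema.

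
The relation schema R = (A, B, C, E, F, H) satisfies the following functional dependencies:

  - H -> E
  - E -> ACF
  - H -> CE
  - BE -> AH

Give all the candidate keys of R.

Attribute B never appears on the right-hand side of any dependency, so B must belong to every candidate key.
{B}⁺ = {B}, which is not all of the schema, so we must add further attributes.
{B, E}⁺: E→ACF adds A, C, F; BE→AH adds H → {A, B, C, E, F, H}. Minimal: {E}⁺ = {A, C, E, F}; {B}⁺ = {B} — none reach the full schema.
{B, H}⁺: H→E adds E; E→ACF adds A, C, F → {A, B, C, E, F, H}. Minimal: {H}⁺ = {A, C, E, F, H}; {B}⁺ = {B} — none reach the full schema.
Any other superkey contains one of these as a subset, so there are no further candidate keys.

{B, E}, {B, H}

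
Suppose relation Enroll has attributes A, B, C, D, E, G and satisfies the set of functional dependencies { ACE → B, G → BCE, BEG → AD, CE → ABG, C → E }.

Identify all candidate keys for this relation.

{C}; {G}

{C}⁺: C→E adds E; CE→ABG adds A, B, G; BEG→AD adds D → {A, B, C, D, E, G}.
{G}⁺: G→BCE adds B, C, E; BEG→AD adds A, D → {A, B, C, D, E, G}.
Any other superkey contains one of these as a subset, so there are no further candidate keys.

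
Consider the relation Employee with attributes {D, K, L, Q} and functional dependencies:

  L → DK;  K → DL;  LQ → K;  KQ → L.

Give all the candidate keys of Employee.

KQ; LQ

{K, Q}⁺: K→DL adds D, L → {D, K, L, Q}. Minimal: {Q}⁺ = {Q}; {K}⁺ = {D, K, L} — none reach the full schema.
{L, Q}⁺: L→DK adds D, K → {D, K, L, Q}. Minimal: {Q}⁺ = {Q}; {L}⁺ = {D, K, L} — none reach the full schema.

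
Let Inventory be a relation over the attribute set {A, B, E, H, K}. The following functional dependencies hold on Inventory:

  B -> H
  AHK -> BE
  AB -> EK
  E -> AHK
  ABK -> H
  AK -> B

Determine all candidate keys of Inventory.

{E}⁺: E→AHK adds A, H, K; AK→B adds B → {A, B, E, H, K}.
{A, B}⁺: B→H adds H; AB→EK adds E, K → {A, B, E, H, K}. Minimal: {B}⁺ = {B, H}; {A}⁺ = {A} — none reach the full schema.
{A, K}⁺: AK→B adds B; B→H adds H; AHK→BE adds E → {A, B, E, H, K}. Minimal: {K}⁺ = {K}; {A}⁺ = {A} — none reach the full schema.
Any other superkey contains one of these as a subset, so there are no further candidate keys.

E, AB, AK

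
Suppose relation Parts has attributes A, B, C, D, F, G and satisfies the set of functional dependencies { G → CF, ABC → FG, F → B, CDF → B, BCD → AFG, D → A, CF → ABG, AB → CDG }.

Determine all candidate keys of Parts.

{G}⁺: G→CF adds C, F; F→B adds B; CF→ABG adds A; AB→CDG adds D → {A, B, C, D, F, G}.
{A, B}⁺: AB→CDG adds C, D, G; G→CF adds F → {A, B, C, D, F, G}. Minimal: {B}⁺ = {B}; {A}⁺ = {A} — none reach the full schema.
{A, F}⁺: F→B adds B; AB→CDG adds C, D, G → {A, B, C, D, F, G}. Minimal: {F}⁺ = {B, F}; {A}⁺ = {A} — none reach the full schema.
{B, D}⁺: D→A adds A; AB→CDG adds C, G; G→CF adds F → {A, B, C, D, F, G}. Minimal: {D}⁺ = {A, D}; {B}⁺ = {B} — none reach the full schema.
{C, F}⁺: F→B adds B; CF→ABG adds A, G; AB→CDG adds D → {A, B, C, D, F, G}. Minimal: {F}⁺ = {B, F}; {C}⁺ = {C} — none reach the full schema.
{D, F}⁺: F→B adds B; D→A adds A; AB→CDG adds C, G → {A, B, C, D, F, G}. Minimal: {F}⁺ = {B, F}; {D}⁺ = {A, D} — none reach the full schema.
Any other superkey contains one of these as a subset, so there are no further candidate keys.

G; AB; AF; BD; CF; DF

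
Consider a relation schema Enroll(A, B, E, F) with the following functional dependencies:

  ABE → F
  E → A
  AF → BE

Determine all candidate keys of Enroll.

{A, F}⁺: AF→BE adds B, E → {A, B, E, F}.
{B, E}⁺: E→A adds A; ABE→F adds F → {A, B, E, F}.
{E, F}⁺: E→A adds A; AF→BE adds B → {A, B, E, F}.

(A, F); (B, E); (E, F)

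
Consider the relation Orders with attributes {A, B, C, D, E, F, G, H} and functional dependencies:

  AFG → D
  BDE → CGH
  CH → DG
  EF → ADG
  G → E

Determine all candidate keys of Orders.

Attributes B, F never appear on any right-hand side, so every candidate key must contain {B, F}.
{B, F}⁺ = {B, F}, which is not all of the schema, so we must add further attributes.
{B, E, F}⁺: EF→ADG adds A, D, G; BDE→CGH adds C, H → {A, B, C, D, E, F, G, H}. Minimal: {E, F}⁺ = {A, D, E, F, G}; {B, F}⁺ = {B, F}; {B, E}⁺ = {B, E} — none reach the full schema.
{B, F, G}⁺: G→E adds E; EF→ADG adds A, D; BDE→CGH adds C, H → {A, B, C, D, E, F, G, H}. Minimal: {F, G}⁺ = {A, D, E, F, G}; {B, G}⁺ = {B, E, G}; {B, F}⁺ = {B, F} — none reach the full schema.
{B, C, F, H}⁺: CH→DG adds D, G; G→E adds E; EF→ADG adds A → {A, B, C, D, E, F, G, H}. Minimal: {C, F, H}⁺ = {A, C, D, E, F, G, H}; {B, F, H}⁺ = {B, F, H}; {B, C, H}⁺ = {B, C, D, E, G, H}; … — none reach the full schema.
Any other superkey contains one of these as a subset, so there are no further candidate keys.

BEF, BFG, BCFH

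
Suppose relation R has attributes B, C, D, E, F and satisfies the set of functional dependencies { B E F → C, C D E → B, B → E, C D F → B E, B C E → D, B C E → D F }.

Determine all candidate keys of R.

BC; BF; CDE; CDF

{B, C}⁺: B→E adds E; BCE→D adds D; BCE→DF adds F → {B, C, D, E, F}. Minimal: {C}⁺ = {C}; {B}⁺ = {B, E} — none reach the full schema.
{B, F}⁺: B→E adds E; BEF→C adds C; BCE→D adds D → {B, C, D, E, F}. Minimal: {F}⁺ = {F}; {B}⁺ = {B, E} — none reach the full schema.
{C, D, E}⁺: CDE→B adds B; BCE→DF adds F → {B, C, D, E, F}. Minimal: {D, E}⁺ = {D, E}; {C, E}⁺ = {C, E}; {C, D}⁺ = {C, D} — none reach the full schema.
{C, D, F}⁺: CDF→BE adds B, E → {B, C, D, E, F}. Minimal: {D, F}⁺ = {D, F}; {C, F}⁺ = {C, F}; {C, D}⁺ = {C, D} — none reach the full schema.
Any other superkey contains one of these as a subset, so there are no further candidate keys.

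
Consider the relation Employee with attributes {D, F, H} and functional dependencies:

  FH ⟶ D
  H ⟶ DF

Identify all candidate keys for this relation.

Attribute H never appears on the right-hand side of any dependency, so H must belong to every candidate key.
{H}⁺ = {D, F, H}, which is all of the schema, so {H} is the only candidate key.

H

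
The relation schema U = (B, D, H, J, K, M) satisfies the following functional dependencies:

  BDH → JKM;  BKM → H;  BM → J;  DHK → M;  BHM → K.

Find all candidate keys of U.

Attributes B, D never appear on any right-hand side, so every candidate key must contain {B, D}.
{B, D}⁺ = {B, D}, which is not all of the schema, so we must add further attributes.
{B, D, H}⁺: BDH→JKM adds J, K, M → {B, D, H, J, K, M}. Minimal: {D, H}⁺ = {D, H}; {B, H}⁺ = {B, H}; {B, D}⁺ = {B, D} — none reach the full schema.
{B, D, K, M}⁺: BKM→H adds H; BM→J adds J → {B, D, H, J, K, M}. Minimal: {D, K, M}⁺ = {D, K, M}; {B, K, M}⁺ = {B, H, J, K, M}; {B, D, M}⁺ = {B, D, J, M}; … — none reach the full schema.

{B, D, H}; {B, D, K, M}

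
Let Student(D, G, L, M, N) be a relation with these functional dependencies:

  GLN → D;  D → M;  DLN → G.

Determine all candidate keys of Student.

(D, L, N), (G, L, N)

Attributes L, N never appear on any right-hand side, so every candidate key must contain {L, N}.
{L, N}⁺ = {L, N}, which is not all of the schema, so we must add further attributes.
{D, L, N}⁺: D→M adds M; DLN→G adds G → {D, G, L, M, N}.
{G, L, N}⁺: GLN→D adds D; D→M adds M → {D, G, L, M, N}.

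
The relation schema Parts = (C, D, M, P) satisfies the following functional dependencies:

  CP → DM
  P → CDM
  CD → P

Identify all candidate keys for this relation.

{P}⁺: P→CDM adds C, D, M → {C, D, M, P}.
{C, D}⁺: CD→P adds P; CP→DM adds M → {C, D, M, P}. Minimal: {D}⁺ = {D}; {C}⁺ = {C} — none reach the full schema.
Any other superkey contains one of these as a subset, so there are no further candidate keys.

(P), (C, D)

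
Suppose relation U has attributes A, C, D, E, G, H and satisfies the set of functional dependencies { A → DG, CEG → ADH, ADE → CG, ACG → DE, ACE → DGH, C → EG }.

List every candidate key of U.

{C}⁺: C→EG adds E, G; CEG→ADH adds A, D, H → {A, C, D, E, G, H}.
{A, E}⁺: A→DG adds D, G; ADE→CG adds C; ACE→DGH adds H → {A, C, D, E, G, H}. Minimal: {E}⁺ = {E}; {A}⁺ = {A, D, G} — none reach the full schema.
Any other superkey contains one of these as a subset, so there are no further candidate keys.

{C}, {A, E}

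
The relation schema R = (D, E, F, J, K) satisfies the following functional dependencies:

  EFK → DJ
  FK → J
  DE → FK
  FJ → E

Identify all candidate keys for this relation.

{D, E}⁺: DE→FK adds F, K; EFK→DJ adds J → {D, E, F, J, K}.
{F, K}⁺: FK→J adds J; FJ→E adds E; EFK→DJ adds D → {D, E, F, J, K}.
{D, F, J}⁺: FJ→E adds E; DE→FK adds K → {D, E, F, J, K}.
Any other superkey contains one of these as a subset, so there are no further candidate keys.

{D, E}; {F, K}; {D, F, J}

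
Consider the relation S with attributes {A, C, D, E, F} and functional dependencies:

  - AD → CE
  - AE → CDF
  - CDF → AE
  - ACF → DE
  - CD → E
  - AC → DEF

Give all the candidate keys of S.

{A, C}⁺: AC→DEF adds D, E, F → {A, C, D, E, F}. Minimal: {C}⁺ = {C}; {A}⁺ = {A} — none reach the full schema.
{A, D}⁺: AD→CE adds C, E; AE→CDF adds F → {A, C, D, E, F}. Minimal: {D}⁺ = {D}; {A}⁺ = {A} — none reach the full schema.
{A, E}⁺: AE→CDF adds C, D, F → {A, C, D, E, F}. Minimal: {E}⁺ = {E}; {A}⁺ = {A} — none reach the full schema.
{C, D, F}⁺: CDF→AE adds A, E → {A, C, D, E, F}. Minimal: {D, F}⁺ = {D, F}; {C, F}⁺ = {C, F}; {C, D}⁺ = {C, D, E} — none reach the full schema.

(A, C), (A, D), (A, E), (C, D, F)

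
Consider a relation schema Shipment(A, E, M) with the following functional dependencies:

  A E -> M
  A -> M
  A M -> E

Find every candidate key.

(A)

Attribute A never appears on the right-hand side of any dependency, so A must belong to every candidate key.
{A}⁺ = {A, E, M}, which is all of the schema, so {A} is the only candidate key.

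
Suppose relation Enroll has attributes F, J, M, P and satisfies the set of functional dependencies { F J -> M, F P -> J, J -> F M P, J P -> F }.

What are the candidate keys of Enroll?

(J), (F, P)

{J}⁺: J→FMP adds F, M, P → {F, J, M, P}.
{F, P}⁺: FP→J adds J; J→FMP adds M → {F, J, M, P}.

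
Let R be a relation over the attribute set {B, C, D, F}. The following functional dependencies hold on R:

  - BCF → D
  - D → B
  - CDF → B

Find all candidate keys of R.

(B, C, F), (C, D, F)

Attributes C, F never appear on any right-hand side, so every candidate key must contain {C, F}.
{C, F}⁺ = {C, F}, which is not all of the schema, so we must add further attributes.
{B, C, F}⁺: BCF→D adds D → {B, C, D, F}. Minimal: {C, F}⁺ = {C, F}; {B, F}⁺ = {B, F}; {B, C}⁺ = {B, C} — none reach the full schema.
{C, D, F}⁺: D→B adds B → {B, C, D, F}. Minimal: {D, F}⁺ = {B, D, F}; {C, F}⁺ = {C, F}; {C, D}⁺ = {B, C, D} — none reach the full schema.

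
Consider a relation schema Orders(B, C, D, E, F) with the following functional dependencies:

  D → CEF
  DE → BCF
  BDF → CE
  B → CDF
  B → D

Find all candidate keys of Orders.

{B}; {D}

{B}⁺: B→CDF adds C, D, F; D→CEF adds E → {B, C, D, E, F}.
{D}⁺: D→CEF adds C, E, F; DE→BCF adds B → {B, C, D, E, F}.
Any other superkey contains one of these as a subset, so there are no further candidate keys.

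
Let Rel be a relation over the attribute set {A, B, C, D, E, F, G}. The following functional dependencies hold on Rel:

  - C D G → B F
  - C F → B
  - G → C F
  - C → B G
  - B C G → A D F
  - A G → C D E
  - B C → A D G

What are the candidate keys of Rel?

{C}, {G}

{C}⁺: C→BG adds B, G; BCG→ADF adds A, D, F; AG→CDE adds E → {A, B, C, D, E, F, G}.
{G}⁺: G→CF adds C, F; C→BG adds B; BCG→ADF adds A, D; AG→CDE adds E → {A, B, C, D, E, F, G}.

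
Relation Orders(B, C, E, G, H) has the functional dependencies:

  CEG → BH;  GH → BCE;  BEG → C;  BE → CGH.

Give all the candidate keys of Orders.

{B, E}⁺: BE→CGH adds C, G, H → {B, C, E, G, H}.
{G, H}⁺: GH→BCE adds B, C, E → {B, C, E, G, H}.
{C, E, G}⁺: CEG→BH adds B, H → {B, C, E, G, H}.
Any other superkey contains one of these as a subset, so there are no further candidate keys.

{B, E}; {G, H}; {C, E, G}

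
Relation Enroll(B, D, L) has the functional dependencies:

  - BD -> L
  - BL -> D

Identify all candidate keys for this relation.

Attribute B never appears on the right-hand side of any dependency, so B must belong to every candidate key.
{B}⁺ = {B}, which is not all of the schema, so we must add further attributes.
{B, D}⁺: BD→L adds L → {B, D, L}. Minimal: {D}⁺ = {D}; {B}⁺ = {B} — none reach the full schema.
{B, L}⁺: BL→D adds D → {B, D, L}. Minimal: {L}⁺ = {L}; {B}⁺ = {B} — none reach the full schema.

{B, D}; {B, L}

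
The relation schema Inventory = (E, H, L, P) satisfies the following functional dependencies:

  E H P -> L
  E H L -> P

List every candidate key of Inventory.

EHL, EHP

Attributes E, H never appear on any right-hand side, so every candidate key must contain {E, H}.
{E, H}⁺ = {E, H}, which is not all of the schema, so we must add further attributes.
{E, H, L}⁺: EHL→P adds P → {E, H, L, P}. Minimal: {H, L}⁺ = {H, L}; {E, L}⁺ = {E, L}; {E, H}⁺ = {E, H} — none reach the full schema.
{E, H, P}⁺: EHP→L adds L → {E, H, L, P}. Minimal: {H, P}⁺ = {H, P}; {E, P}⁺ = {E, P}; {E, H}⁺ = {E, H} — none reach the full schema.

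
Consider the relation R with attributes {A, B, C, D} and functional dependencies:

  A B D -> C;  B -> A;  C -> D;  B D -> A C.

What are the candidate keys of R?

{B, C}⁺: B→A adds A; C→D adds D → {A, B, C, D}. Minimal: {C}⁺ = {C, D}; {B}⁺ = {A, B} — none reach the full schema.
{B, D}⁺: B→A adds A; BD→AC adds C → {A, B, C, D}. Minimal: {D}⁺ = {D}; {B}⁺ = {A, B} — none reach the full schema.
Any other superkey contains one of these as a subset, so there are no further candidate keys.

{B, C}, {B, D}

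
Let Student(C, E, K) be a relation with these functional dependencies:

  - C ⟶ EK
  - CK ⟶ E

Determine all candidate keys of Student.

Attribute C never appears on the right-hand side of any dependency, so C must belong to every candidate key.
{C}⁺ = {C, E, K}, which is all of the schema, so {C} is the only candidate key.

{C}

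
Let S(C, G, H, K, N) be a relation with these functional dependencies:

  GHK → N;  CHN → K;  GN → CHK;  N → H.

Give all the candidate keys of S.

GN, GHK

Attribute G never appears on the right-hand side of any dependency, so G must belong to every candidate key.
{G}⁺ = {G}, which is not all of the schema, so we must add further attributes.
{G, N}⁺: GN→CHK adds C, H, K → {C, G, H, K, N}.
{G, H, K}⁺: GHK→N adds N; GN→CHK adds C → {C, G, H, K, N}.
Any other superkey contains one of these as a subset, so there are no further candidate keys.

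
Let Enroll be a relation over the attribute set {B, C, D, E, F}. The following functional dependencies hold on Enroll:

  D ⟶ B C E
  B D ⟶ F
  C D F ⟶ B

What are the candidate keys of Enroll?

Attribute D never appears on the right-hand side of any dependency, so D must belong to every candidate key.
{D}⁺ = {B, C, D, E, F}, which is all of the schema, so {D} is the only candidate key.

{D}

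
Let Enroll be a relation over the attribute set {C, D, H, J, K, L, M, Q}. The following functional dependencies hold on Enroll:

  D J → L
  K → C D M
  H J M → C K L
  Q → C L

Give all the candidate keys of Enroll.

Attributes H, J, Q never appear on any right-hand side, so every candidate key must contain {H, J, Q}.
{H, J, Q}⁺ = {C, H, J, L, Q}, which is not all of the schema, so we must add further attributes.
{H, J, K, Q}⁺: K→CDM adds C, D, M; HJM→CKL adds L → {C, D, H, J, K, L, M, Q}.
{H, J, M, Q}⁺: HJM→CKL adds C, K, L; K→CDM adds D → {C, D, H, J, K, L, M, Q}.
Any other superkey contains one of these as a subset, so there are no further candidate keys.

{H, J, K, Q}; {H, J, M, Q}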